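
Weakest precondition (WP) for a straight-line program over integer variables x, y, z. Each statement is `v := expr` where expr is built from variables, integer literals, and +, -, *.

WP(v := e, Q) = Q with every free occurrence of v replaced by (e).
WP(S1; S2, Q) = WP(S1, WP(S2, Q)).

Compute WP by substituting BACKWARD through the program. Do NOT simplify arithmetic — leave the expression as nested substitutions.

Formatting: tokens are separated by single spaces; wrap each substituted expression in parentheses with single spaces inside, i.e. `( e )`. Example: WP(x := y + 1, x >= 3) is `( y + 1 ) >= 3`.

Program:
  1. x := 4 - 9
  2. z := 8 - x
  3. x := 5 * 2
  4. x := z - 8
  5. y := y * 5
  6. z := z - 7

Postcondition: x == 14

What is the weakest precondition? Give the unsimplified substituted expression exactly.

post: x == 14
stmt 6: z := z - 7  -- replace 0 occurrence(s) of z with (z - 7)
  => x == 14
stmt 5: y := y * 5  -- replace 0 occurrence(s) of y with (y * 5)
  => x == 14
stmt 4: x := z - 8  -- replace 1 occurrence(s) of x with (z - 8)
  => ( z - 8 ) == 14
stmt 3: x := 5 * 2  -- replace 0 occurrence(s) of x with (5 * 2)
  => ( z - 8 ) == 14
stmt 2: z := 8 - x  -- replace 1 occurrence(s) of z with (8 - x)
  => ( ( 8 - x ) - 8 ) == 14
stmt 1: x := 4 - 9  -- replace 1 occurrence(s) of x with (4 - 9)
  => ( ( 8 - ( 4 - 9 ) ) - 8 ) == 14

Answer: ( ( 8 - ( 4 - 9 ) ) - 8 ) == 14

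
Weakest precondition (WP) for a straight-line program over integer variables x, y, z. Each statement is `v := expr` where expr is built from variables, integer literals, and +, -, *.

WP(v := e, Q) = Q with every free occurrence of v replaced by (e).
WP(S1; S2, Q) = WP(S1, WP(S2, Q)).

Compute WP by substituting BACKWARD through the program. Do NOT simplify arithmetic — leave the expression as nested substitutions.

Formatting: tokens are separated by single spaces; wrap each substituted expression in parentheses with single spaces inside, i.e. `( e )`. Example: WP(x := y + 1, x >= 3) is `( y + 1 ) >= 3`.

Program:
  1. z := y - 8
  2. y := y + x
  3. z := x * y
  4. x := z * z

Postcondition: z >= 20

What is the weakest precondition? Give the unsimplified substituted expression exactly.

Answer: ( x * ( y + x ) ) >= 20

Derivation:
post: z >= 20
stmt 4: x := z * z  -- replace 0 occurrence(s) of x with (z * z)
  => z >= 20
stmt 3: z := x * y  -- replace 1 occurrence(s) of z with (x * y)
  => ( x * y ) >= 20
stmt 2: y := y + x  -- replace 1 occurrence(s) of y with (y + x)
  => ( x * ( y + x ) ) >= 20
stmt 1: z := y - 8  -- replace 0 occurrence(s) of z with (y - 8)
  => ( x * ( y + x ) ) >= 20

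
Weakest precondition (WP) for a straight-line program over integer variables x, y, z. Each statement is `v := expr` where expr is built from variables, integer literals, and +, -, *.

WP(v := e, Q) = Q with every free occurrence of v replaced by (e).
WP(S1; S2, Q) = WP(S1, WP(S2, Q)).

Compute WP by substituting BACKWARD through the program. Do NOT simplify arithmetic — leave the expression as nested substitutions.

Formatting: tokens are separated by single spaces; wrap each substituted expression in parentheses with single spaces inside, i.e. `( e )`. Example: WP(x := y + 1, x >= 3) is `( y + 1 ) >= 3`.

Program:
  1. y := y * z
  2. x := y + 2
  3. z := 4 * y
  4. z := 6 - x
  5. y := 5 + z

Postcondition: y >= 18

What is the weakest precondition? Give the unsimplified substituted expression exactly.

post: y >= 18
stmt 5: y := 5 + z  -- replace 1 occurrence(s) of y with (5 + z)
  => ( 5 + z ) >= 18
stmt 4: z := 6 - x  -- replace 1 occurrence(s) of z with (6 - x)
  => ( 5 + ( 6 - x ) ) >= 18
stmt 3: z := 4 * y  -- replace 0 occurrence(s) of z with (4 * y)
  => ( 5 + ( 6 - x ) ) >= 18
stmt 2: x := y + 2  -- replace 1 occurrence(s) of x with (y + 2)
  => ( 5 + ( 6 - ( y + 2 ) ) ) >= 18
stmt 1: y := y * z  -- replace 1 occurrence(s) of y with (y * z)
  => ( 5 + ( 6 - ( ( y * z ) + 2 ) ) ) >= 18

Answer: ( 5 + ( 6 - ( ( y * z ) + 2 ) ) ) >= 18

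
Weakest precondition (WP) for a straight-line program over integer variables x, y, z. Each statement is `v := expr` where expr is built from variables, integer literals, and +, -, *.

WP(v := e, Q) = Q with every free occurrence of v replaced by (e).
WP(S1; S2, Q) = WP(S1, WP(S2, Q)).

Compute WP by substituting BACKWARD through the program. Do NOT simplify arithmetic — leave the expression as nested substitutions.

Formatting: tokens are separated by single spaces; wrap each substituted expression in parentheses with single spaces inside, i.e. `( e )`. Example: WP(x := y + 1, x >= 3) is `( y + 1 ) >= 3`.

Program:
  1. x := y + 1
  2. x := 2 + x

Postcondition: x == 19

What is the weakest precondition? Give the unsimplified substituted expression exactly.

Answer: ( 2 + ( y + 1 ) ) == 19

Derivation:
post: x == 19
stmt 2: x := 2 + x  -- replace 1 occurrence(s) of x with (2 + x)
  => ( 2 + x ) == 19
stmt 1: x := y + 1  -- replace 1 occurrence(s) of x with (y + 1)
  => ( 2 + ( y + 1 ) ) == 19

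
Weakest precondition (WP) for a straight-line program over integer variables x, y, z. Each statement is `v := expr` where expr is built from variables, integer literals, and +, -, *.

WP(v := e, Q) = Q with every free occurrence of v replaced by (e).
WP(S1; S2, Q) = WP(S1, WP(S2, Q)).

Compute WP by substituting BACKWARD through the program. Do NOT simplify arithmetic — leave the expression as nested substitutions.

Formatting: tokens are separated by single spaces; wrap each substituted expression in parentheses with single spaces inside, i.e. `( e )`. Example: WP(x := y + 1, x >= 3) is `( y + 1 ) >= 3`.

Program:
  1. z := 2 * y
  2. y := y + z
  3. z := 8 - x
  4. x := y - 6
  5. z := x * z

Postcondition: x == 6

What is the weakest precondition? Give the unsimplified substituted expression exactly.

Answer: ( ( y + ( 2 * y ) ) - 6 ) == 6

Derivation:
post: x == 6
stmt 5: z := x * z  -- replace 0 occurrence(s) of z with (x * z)
  => x == 6
stmt 4: x := y - 6  -- replace 1 occurrence(s) of x with (y - 6)
  => ( y - 6 ) == 6
stmt 3: z := 8 - x  -- replace 0 occurrence(s) of z with (8 - x)
  => ( y - 6 ) == 6
stmt 2: y := y + z  -- replace 1 occurrence(s) of y with (y + z)
  => ( ( y + z ) - 6 ) == 6
stmt 1: z := 2 * y  -- replace 1 occurrence(s) of z with (2 * y)
  => ( ( y + ( 2 * y ) ) - 6 ) == 6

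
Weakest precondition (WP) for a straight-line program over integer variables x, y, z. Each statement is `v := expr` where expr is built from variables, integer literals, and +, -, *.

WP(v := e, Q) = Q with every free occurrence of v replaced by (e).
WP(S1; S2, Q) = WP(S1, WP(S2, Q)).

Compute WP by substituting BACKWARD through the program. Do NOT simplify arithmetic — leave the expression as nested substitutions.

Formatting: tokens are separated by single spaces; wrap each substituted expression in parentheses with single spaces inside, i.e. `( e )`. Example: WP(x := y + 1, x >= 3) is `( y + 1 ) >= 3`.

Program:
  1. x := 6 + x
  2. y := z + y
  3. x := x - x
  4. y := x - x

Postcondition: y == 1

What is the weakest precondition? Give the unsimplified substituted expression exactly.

post: y == 1
stmt 4: y := x - x  -- replace 1 occurrence(s) of y with (x - x)
  => ( x - x ) == 1
stmt 3: x := x - x  -- replace 2 occurrence(s) of x with (x - x)
  => ( ( x - x ) - ( x - x ) ) == 1
stmt 2: y := z + y  -- replace 0 occurrence(s) of y with (z + y)
  => ( ( x - x ) - ( x - x ) ) == 1
stmt 1: x := 6 + x  -- replace 4 occurrence(s) of x with (6 + x)
  => ( ( ( 6 + x ) - ( 6 + x ) ) - ( ( 6 + x ) - ( 6 + x ) ) ) == 1

Answer: ( ( ( 6 + x ) - ( 6 + x ) ) - ( ( 6 + x ) - ( 6 + x ) ) ) == 1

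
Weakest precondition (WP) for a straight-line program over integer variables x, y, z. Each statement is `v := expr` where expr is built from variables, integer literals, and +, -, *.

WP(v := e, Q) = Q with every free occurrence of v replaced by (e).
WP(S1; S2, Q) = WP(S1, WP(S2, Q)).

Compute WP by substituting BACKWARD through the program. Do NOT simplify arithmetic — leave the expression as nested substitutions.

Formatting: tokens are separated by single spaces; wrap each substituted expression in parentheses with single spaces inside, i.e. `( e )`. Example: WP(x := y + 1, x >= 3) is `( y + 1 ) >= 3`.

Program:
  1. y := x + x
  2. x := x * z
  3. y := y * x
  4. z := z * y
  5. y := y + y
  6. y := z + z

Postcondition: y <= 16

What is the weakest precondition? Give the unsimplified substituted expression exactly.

post: y <= 16
stmt 6: y := z + z  -- replace 1 occurrence(s) of y with (z + z)
  => ( z + z ) <= 16
stmt 5: y := y + y  -- replace 0 occurrence(s) of y with (y + y)
  => ( z + z ) <= 16
stmt 4: z := z * y  -- replace 2 occurrence(s) of z with (z * y)
  => ( ( z * y ) + ( z * y ) ) <= 16
stmt 3: y := y * x  -- replace 2 occurrence(s) of y with (y * x)
  => ( ( z * ( y * x ) ) + ( z * ( y * x ) ) ) <= 16
stmt 2: x := x * z  -- replace 2 occurrence(s) of x with (x * z)
  => ( ( z * ( y * ( x * z ) ) ) + ( z * ( y * ( x * z ) ) ) ) <= 16
stmt 1: y := x + x  -- replace 2 occurrence(s) of y with (x + x)
  => ( ( z * ( ( x + x ) * ( x * z ) ) ) + ( z * ( ( x + x ) * ( x * z ) ) ) ) <= 16

Answer: ( ( z * ( ( x + x ) * ( x * z ) ) ) + ( z * ( ( x + x ) * ( x * z ) ) ) ) <= 16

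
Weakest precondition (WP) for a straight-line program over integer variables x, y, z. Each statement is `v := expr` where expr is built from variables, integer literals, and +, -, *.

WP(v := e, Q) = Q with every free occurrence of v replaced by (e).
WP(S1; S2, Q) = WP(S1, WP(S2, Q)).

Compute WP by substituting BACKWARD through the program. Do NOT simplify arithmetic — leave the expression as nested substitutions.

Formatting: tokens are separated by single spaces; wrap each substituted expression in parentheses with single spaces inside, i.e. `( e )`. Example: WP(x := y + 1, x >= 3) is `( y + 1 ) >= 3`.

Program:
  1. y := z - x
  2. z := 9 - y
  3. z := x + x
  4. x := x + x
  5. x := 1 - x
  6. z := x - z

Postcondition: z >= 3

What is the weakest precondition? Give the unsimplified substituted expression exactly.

Answer: ( ( 1 - ( x + x ) ) - ( x + x ) ) >= 3

Derivation:
post: z >= 3
stmt 6: z := x - z  -- replace 1 occurrence(s) of z with (x - z)
  => ( x - z ) >= 3
stmt 5: x := 1 - x  -- replace 1 occurrence(s) of x with (1 - x)
  => ( ( 1 - x ) - z ) >= 3
stmt 4: x := x + x  -- replace 1 occurrence(s) of x with (x + x)
  => ( ( 1 - ( x + x ) ) - z ) >= 3
stmt 3: z := x + x  -- replace 1 occurrence(s) of z with (x + x)
  => ( ( 1 - ( x + x ) ) - ( x + x ) ) >= 3
stmt 2: z := 9 - y  -- replace 0 occurrence(s) of z with (9 - y)
  => ( ( 1 - ( x + x ) ) - ( x + x ) ) >= 3
stmt 1: y := z - x  -- replace 0 occurrence(s) of y with (z - x)
  => ( ( 1 - ( x + x ) ) - ( x + x ) ) >= 3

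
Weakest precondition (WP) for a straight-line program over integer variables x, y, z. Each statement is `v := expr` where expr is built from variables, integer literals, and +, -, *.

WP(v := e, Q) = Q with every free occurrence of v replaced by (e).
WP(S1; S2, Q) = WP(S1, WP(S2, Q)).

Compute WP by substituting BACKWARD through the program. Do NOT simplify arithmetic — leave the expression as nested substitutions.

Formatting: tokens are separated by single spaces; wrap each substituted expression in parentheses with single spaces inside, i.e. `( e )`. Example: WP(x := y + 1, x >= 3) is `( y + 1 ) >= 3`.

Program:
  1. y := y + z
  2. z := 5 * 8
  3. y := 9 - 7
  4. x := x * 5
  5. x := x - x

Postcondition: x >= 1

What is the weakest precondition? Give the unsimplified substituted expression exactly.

Answer: ( ( x * 5 ) - ( x * 5 ) ) >= 1

Derivation:
post: x >= 1
stmt 5: x := x - x  -- replace 1 occurrence(s) of x with (x - x)
  => ( x - x ) >= 1
stmt 4: x := x * 5  -- replace 2 occurrence(s) of x with (x * 5)
  => ( ( x * 5 ) - ( x * 5 ) ) >= 1
stmt 3: y := 9 - 7  -- replace 0 occurrence(s) of y with (9 - 7)
  => ( ( x * 5 ) - ( x * 5 ) ) >= 1
stmt 2: z := 5 * 8  -- replace 0 occurrence(s) of z with (5 * 8)
  => ( ( x * 5 ) - ( x * 5 ) ) >= 1
stmt 1: y := y + z  -- replace 0 occurrence(s) of y with (y + z)
  => ( ( x * 5 ) - ( x * 5 ) ) >= 1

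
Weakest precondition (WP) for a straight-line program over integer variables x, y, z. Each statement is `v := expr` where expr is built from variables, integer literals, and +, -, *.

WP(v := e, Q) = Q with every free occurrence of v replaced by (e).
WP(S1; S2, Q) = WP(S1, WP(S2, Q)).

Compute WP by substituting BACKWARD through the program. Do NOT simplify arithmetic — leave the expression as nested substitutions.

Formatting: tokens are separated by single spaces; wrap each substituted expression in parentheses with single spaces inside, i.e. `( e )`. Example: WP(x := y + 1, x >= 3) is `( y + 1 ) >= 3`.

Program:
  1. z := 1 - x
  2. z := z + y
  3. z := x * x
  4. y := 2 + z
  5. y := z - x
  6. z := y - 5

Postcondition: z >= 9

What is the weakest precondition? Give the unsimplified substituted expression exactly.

post: z >= 9
stmt 6: z := y - 5  -- replace 1 occurrence(s) of z with (y - 5)
  => ( y - 5 ) >= 9
stmt 5: y := z - x  -- replace 1 occurrence(s) of y with (z - x)
  => ( ( z - x ) - 5 ) >= 9
stmt 4: y := 2 + z  -- replace 0 occurrence(s) of y with (2 + z)
  => ( ( z - x ) - 5 ) >= 9
stmt 3: z := x * x  -- replace 1 occurrence(s) of z with (x * x)
  => ( ( ( x * x ) - x ) - 5 ) >= 9
stmt 2: z := z + y  -- replace 0 occurrence(s) of z with (z + y)
  => ( ( ( x * x ) - x ) - 5 ) >= 9
stmt 1: z := 1 - x  -- replace 0 occurrence(s) of z with (1 - x)
  => ( ( ( x * x ) - x ) - 5 ) >= 9

Answer: ( ( ( x * x ) - x ) - 5 ) >= 9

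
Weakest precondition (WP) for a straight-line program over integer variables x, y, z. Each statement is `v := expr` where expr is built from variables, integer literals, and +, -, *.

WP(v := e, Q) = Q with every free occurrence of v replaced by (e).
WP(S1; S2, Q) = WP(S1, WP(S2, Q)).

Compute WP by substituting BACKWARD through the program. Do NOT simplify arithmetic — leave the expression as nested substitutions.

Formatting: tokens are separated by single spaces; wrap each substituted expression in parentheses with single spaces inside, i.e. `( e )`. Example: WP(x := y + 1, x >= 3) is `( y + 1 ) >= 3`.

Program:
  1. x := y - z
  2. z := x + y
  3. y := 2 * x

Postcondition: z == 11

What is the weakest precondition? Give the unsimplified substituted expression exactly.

Answer: ( ( y - z ) + y ) == 11

Derivation:
post: z == 11
stmt 3: y := 2 * x  -- replace 0 occurrence(s) of y with (2 * x)
  => z == 11
stmt 2: z := x + y  -- replace 1 occurrence(s) of z with (x + y)
  => ( x + y ) == 11
stmt 1: x := y - z  -- replace 1 occurrence(s) of x with (y - z)
  => ( ( y - z ) + y ) == 11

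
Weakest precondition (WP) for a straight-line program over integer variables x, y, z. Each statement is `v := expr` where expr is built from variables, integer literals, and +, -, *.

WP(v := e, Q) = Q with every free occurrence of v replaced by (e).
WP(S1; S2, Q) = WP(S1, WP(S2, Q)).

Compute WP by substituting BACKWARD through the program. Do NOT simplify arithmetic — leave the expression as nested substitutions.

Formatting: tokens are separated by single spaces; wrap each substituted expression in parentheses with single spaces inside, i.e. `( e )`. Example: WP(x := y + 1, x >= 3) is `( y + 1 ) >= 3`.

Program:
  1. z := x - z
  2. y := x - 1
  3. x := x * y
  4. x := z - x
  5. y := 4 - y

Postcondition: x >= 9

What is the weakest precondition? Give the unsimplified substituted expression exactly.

post: x >= 9
stmt 5: y := 4 - y  -- replace 0 occurrence(s) of y with (4 - y)
  => x >= 9
stmt 4: x := z - x  -- replace 1 occurrence(s) of x with (z - x)
  => ( z - x ) >= 9
stmt 3: x := x * y  -- replace 1 occurrence(s) of x with (x * y)
  => ( z - ( x * y ) ) >= 9
stmt 2: y := x - 1  -- replace 1 occurrence(s) of y with (x - 1)
  => ( z - ( x * ( x - 1 ) ) ) >= 9
stmt 1: z := x - z  -- replace 1 occurrence(s) of z with (x - z)
  => ( ( x - z ) - ( x * ( x - 1 ) ) ) >= 9

Answer: ( ( x - z ) - ( x * ( x - 1 ) ) ) >= 9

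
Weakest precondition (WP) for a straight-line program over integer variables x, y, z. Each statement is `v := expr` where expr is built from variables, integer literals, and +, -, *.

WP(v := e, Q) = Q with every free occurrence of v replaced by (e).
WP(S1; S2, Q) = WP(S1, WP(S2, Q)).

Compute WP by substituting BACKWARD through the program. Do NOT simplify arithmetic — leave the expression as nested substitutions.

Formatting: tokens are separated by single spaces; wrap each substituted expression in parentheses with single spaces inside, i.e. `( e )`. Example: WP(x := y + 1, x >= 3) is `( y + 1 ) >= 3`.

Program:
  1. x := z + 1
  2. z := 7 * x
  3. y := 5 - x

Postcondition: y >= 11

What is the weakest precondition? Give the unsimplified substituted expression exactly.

Answer: ( 5 - ( z + 1 ) ) >= 11

Derivation:
post: y >= 11
stmt 3: y := 5 - x  -- replace 1 occurrence(s) of y with (5 - x)
  => ( 5 - x ) >= 11
stmt 2: z := 7 * x  -- replace 0 occurrence(s) of z with (7 * x)
  => ( 5 - x ) >= 11
stmt 1: x := z + 1  -- replace 1 occurrence(s) of x with (z + 1)
  => ( 5 - ( z + 1 ) ) >= 11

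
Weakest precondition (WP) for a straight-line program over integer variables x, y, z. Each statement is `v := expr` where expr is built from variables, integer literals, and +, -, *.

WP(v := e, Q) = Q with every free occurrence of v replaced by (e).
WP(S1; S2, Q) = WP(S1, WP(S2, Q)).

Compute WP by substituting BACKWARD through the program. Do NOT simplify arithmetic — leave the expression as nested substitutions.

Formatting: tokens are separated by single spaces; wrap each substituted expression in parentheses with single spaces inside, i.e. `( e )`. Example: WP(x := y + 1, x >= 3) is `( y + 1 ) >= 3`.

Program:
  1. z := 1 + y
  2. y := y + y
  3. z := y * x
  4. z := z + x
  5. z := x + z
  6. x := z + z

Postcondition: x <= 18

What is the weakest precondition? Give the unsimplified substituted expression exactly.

Answer: ( ( x + ( ( ( y + y ) * x ) + x ) ) + ( x + ( ( ( y + y ) * x ) + x ) ) ) <= 18

Derivation:
post: x <= 18
stmt 6: x := z + z  -- replace 1 occurrence(s) of x with (z + z)
  => ( z + z ) <= 18
stmt 5: z := x + z  -- replace 2 occurrence(s) of z with (x + z)
  => ( ( x + z ) + ( x + z ) ) <= 18
stmt 4: z := z + x  -- replace 2 occurrence(s) of z with (z + x)
  => ( ( x + ( z + x ) ) + ( x + ( z + x ) ) ) <= 18
stmt 3: z := y * x  -- replace 2 occurrence(s) of z with (y * x)
  => ( ( x + ( ( y * x ) + x ) ) + ( x + ( ( y * x ) + x ) ) ) <= 18
stmt 2: y := y + y  -- replace 2 occurrence(s) of y with (y + y)
  => ( ( x + ( ( ( y + y ) * x ) + x ) ) + ( x + ( ( ( y + y ) * x ) + x ) ) ) <= 18
stmt 1: z := 1 + y  -- replace 0 occurrence(s) of z with (1 + y)
  => ( ( x + ( ( ( y + y ) * x ) + x ) ) + ( x + ( ( ( y + y ) * x ) + x ) ) ) <= 18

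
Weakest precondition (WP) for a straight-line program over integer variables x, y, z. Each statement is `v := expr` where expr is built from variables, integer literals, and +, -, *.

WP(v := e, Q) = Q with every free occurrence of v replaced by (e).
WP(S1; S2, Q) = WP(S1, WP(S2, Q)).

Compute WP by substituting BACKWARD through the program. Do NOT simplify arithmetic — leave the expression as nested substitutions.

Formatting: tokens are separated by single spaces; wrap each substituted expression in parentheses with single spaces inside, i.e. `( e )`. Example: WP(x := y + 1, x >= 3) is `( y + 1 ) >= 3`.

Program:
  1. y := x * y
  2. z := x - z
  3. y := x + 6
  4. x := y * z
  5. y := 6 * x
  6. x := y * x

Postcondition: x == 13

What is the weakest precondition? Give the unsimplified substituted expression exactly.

post: x == 13
stmt 6: x := y * x  -- replace 1 occurrence(s) of x with (y * x)
  => ( y * x ) == 13
stmt 5: y := 6 * x  -- replace 1 occurrence(s) of y with (6 * x)
  => ( ( 6 * x ) * x ) == 13
stmt 4: x := y * z  -- replace 2 occurrence(s) of x with (y * z)
  => ( ( 6 * ( y * z ) ) * ( y * z ) ) == 13
stmt 3: y := x + 6  -- replace 2 occurrence(s) of y with (x + 6)
  => ( ( 6 * ( ( x + 6 ) * z ) ) * ( ( x + 6 ) * z ) ) == 13
stmt 2: z := x - z  -- replace 2 occurrence(s) of z with (x - z)
  => ( ( 6 * ( ( x + 6 ) * ( x - z ) ) ) * ( ( x + 6 ) * ( x - z ) ) ) == 13
stmt 1: y := x * y  -- replace 0 occurrence(s) of y with (x * y)
  => ( ( 6 * ( ( x + 6 ) * ( x - z ) ) ) * ( ( x + 6 ) * ( x - z ) ) ) == 13

Answer: ( ( 6 * ( ( x + 6 ) * ( x - z ) ) ) * ( ( x + 6 ) * ( x - z ) ) ) == 13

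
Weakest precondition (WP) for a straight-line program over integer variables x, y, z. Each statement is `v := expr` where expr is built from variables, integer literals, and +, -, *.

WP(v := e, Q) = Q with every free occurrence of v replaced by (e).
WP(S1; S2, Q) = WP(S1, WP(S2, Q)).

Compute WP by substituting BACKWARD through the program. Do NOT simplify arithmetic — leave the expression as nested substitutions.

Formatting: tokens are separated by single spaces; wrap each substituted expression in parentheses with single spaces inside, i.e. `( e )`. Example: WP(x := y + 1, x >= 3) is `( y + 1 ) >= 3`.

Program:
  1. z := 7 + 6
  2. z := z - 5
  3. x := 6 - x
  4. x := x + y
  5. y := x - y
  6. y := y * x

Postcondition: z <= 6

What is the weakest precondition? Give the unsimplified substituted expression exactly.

Answer: ( ( 7 + 6 ) - 5 ) <= 6

Derivation:
post: z <= 6
stmt 6: y := y * x  -- replace 0 occurrence(s) of y with (y * x)
  => z <= 6
stmt 5: y := x - y  -- replace 0 occurrence(s) of y with (x - y)
  => z <= 6
stmt 4: x := x + y  -- replace 0 occurrence(s) of x with (x + y)
  => z <= 6
stmt 3: x := 6 - x  -- replace 0 occurrence(s) of x with (6 - x)
  => z <= 6
stmt 2: z := z - 5  -- replace 1 occurrence(s) of z with (z - 5)
  => ( z - 5 ) <= 6
stmt 1: z := 7 + 6  -- replace 1 occurrence(s) of z with (7 + 6)
  => ( ( 7 + 6 ) - 5 ) <= 6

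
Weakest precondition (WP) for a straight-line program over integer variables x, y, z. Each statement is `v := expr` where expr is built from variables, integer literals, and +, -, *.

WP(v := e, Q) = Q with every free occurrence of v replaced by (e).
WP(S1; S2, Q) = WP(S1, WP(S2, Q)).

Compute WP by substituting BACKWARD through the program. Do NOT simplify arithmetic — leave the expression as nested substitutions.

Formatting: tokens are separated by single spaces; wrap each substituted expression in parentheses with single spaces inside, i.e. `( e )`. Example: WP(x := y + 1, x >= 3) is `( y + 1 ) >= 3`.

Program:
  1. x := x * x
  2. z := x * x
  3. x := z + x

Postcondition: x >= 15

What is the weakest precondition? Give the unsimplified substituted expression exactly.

Answer: ( ( ( x * x ) * ( x * x ) ) + ( x * x ) ) >= 15

Derivation:
post: x >= 15
stmt 3: x := z + x  -- replace 1 occurrence(s) of x with (z + x)
  => ( z + x ) >= 15
stmt 2: z := x * x  -- replace 1 occurrence(s) of z with (x * x)
  => ( ( x * x ) + x ) >= 15
stmt 1: x := x * x  -- replace 3 occurrence(s) of x with (x * x)
  => ( ( ( x * x ) * ( x * x ) ) + ( x * x ) ) >= 15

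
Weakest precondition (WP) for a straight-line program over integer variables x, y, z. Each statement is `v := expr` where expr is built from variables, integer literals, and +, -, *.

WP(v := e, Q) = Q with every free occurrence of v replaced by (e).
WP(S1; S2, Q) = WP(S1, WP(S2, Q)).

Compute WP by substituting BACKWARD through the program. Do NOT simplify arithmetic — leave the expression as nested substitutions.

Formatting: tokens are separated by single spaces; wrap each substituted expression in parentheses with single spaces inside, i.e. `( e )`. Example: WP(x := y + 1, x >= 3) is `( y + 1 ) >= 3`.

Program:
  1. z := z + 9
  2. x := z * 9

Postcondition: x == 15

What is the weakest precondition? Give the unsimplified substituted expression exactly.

post: x == 15
stmt 2: x := z * 9  -- replace 1 occurrence(s) of x with (z * 9)
  => ( z * 9 ) == 15
stmt 1: z := z + 9  -- replace 1 occurrence(s) of z with (z + 9)
  => ( ( z + 9 ) * 9 ) == 15

Answer: ( ( z + 9 ) * 9 ) == 15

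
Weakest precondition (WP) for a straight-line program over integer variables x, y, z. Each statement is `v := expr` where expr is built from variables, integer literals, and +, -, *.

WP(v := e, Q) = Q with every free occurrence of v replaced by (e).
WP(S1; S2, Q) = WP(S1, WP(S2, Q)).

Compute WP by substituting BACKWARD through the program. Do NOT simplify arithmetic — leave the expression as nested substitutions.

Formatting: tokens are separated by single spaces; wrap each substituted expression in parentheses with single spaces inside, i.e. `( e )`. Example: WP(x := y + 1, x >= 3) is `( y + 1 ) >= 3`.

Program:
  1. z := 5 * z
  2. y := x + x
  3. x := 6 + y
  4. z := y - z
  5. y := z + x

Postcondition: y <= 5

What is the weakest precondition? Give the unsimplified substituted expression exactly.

Answer: ( ( ( x + x ) - ( 5 * z ) ) + ( 6 + ( x + x ) ) ) <= 5

Derivation:
post: y <= 5
stmt 5: y := z + x  -- replace 1 occurrence(s) of y with (z + x)
  => ( z + x ) <= 5
stmt 4: z := y - z  -- replace 1 occurrence(s) of z with (y - z)
  => ( ( y - z ) + x ) <= 5
stmt 3: x := 6 + y  -- replace 1 occurrence(s) of x with (6 + y)
  => ( ( y - z ) + ( 6 + y ) ) <= 5
stmt 2: y := x + x  -- replace 2 occurrence(s) of y with (x + x)
  => ( ( ( x + x ) - z ) + ( 6 + ( x + x ) ) ) <= 5
stmt 1: z := 5 * z  -- replace 1 occurrence(s) of z with (5 * z)
  => ( ( ( x + x ) - ( 5 * z ) ) + ( 6 + ( x + x ) ) ) <= 5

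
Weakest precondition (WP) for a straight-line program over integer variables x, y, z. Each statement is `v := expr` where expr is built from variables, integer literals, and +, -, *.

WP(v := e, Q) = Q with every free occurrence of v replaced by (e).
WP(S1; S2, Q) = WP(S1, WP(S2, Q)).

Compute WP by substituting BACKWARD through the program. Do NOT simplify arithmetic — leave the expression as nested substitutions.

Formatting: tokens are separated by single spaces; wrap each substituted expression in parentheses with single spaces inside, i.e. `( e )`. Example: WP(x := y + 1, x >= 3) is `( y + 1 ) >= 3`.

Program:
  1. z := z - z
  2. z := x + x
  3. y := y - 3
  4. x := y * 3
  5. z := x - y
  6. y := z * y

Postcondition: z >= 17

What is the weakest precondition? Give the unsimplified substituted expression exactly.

post: z >= 17
stmt 6: y := z * y  -- replace 0 occurrence(s) of y with (z * y)
  => z >= 17
stmt 5: z := x - y  -- replace 1 occurrence(s) of z with (x - y)
  => ( x - y ) >= 17
stmt 4: x := y * 3  -- replace 1 occurrence(s) of x with (y * 3)
  => ( ( y * 3 ) - y ) >= 17
stmt 3: y := y - 3  -- replace 2 occurrence(s) of y with (y - 3)
  => ( ( ( y - 3 ) * 3 ) - ( y - 3 ) ) >= 17
stmt 2: z := x + x  -- replace 0 occurrence(s) of z with (x + x)
  => ( ( ( y - 3 ) * 3 ) - ( y - 3 ) ) >= 17
stmt 1: z := z - z  -- replace 0 occurrence(s) of z with (z - z)
  => ( ( ( y - 3 ) * 3 ) - ( y - 3 ) ) >= 17

Answer: ( ( ( y - 3 ) * 3 ) - ( y - 3 ) ) >= 17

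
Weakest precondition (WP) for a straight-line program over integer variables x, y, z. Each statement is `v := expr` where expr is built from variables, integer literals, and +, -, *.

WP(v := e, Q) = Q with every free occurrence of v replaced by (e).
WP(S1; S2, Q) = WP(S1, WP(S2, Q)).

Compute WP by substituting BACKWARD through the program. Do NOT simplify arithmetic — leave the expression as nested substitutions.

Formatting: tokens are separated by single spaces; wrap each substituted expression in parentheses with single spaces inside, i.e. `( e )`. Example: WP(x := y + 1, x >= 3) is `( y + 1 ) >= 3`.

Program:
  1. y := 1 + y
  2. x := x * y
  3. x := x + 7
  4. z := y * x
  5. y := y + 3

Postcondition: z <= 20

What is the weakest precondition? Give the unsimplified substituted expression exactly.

Answer: ( ( 1 + y ) * ( ( x * ( 1 + y ) ) + 7 ) ) <= 20

Derivation:
post: z <= 20
stmt 5: y := y + 3  -- replace 0 occurrence(s) of y with (y + 3)
  => z <= 20
stmt 4: z := y * x  -- replace 1 occurrence(s) of z with (y * x)
  => ( y * x ) <= 20
stmt 3: x := x + 7  -- replace 1 occurrence(s) of x with (x + 7)
  => ( y * ( x + 7 ) ) <= 20
stmt 2: x := x * y  -- replace 1 occurrence(s) of x with (x * y)
  => ( y * ( ( x * y ) + 7 ) ) <= 20
stmt 1: y := 1 + y  -- replace 2 occurrence(s) of y with (1 + y)
  => ( ( 1 + y ) * ( ( x * ( 1 + y ) ) + 7 ) ) <= 20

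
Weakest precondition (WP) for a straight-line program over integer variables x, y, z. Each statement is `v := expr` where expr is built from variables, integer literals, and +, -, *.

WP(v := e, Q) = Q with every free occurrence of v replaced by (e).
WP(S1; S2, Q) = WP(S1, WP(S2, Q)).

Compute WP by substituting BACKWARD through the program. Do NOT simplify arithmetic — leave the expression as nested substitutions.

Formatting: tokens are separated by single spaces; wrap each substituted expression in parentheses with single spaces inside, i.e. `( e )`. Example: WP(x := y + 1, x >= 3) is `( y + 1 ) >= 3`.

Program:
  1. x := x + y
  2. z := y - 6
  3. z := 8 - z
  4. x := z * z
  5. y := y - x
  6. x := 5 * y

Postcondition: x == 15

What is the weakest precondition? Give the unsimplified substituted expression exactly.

post: x == 15
stmt 6: x := 5 * y  -- replace 1 occurrence(s) of x with (5 * y)
  => ( 5 * y ) == 15
stmt 5: y := y - x  -- replace 1 occurrence(s) of y with (y - x)
  => ( 5 * ( y - x ) ) == 15
stmt 4: x := z * z  -- replace 1 occurrence(s) of x with (z * z)
  => ( 5 * ( y - ( z * z ) ) ) == 15
stmt 3: z := 8 - z  -- replace 2 occurrence(s) of z with (8 - z)
  => ( 5 * ( y - ( ( 8 - z ) * ( 8 - z ) ) ) ) == 15
stmt 2: z := y - 6  -- replace 2 occurrence(s) of z with (y - 6)
  => ( 5 * ( y - ( ( 8 - ( y - 6 ) ) * ( 8 - ( y - 6 ) ) ) ) ) == 15
stmt 1: x := x + y  -- replace 0 occurrence(s) of x with (x + y)
  => ( 5 * ( y - ( ( 8 - ( y - 6 ) ) * ( 8 - ( y - 6 ) ) ) ) ) == 15

Answer: ( 5 * ( y - ( ( 8 - ( y - 6 ) ) * ( 8 - ( y - 6 ) ) ) ) ) == 15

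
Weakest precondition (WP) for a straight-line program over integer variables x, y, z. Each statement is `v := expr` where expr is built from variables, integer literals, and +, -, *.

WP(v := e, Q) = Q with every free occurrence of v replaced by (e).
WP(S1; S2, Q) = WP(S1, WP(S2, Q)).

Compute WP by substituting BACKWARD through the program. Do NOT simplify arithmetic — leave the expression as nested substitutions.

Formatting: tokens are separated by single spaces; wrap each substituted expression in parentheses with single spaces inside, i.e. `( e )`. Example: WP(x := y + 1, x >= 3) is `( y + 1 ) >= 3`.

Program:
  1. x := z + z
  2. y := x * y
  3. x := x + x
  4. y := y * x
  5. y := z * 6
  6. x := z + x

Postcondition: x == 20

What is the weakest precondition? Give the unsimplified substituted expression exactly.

Answer: ( z + ( ( z + z ) + ( z + z ) ) ) == 20

Derivation:
post: x == 20
stmt 6: x := z + x  -- replace 1 occurrence(s) of x with (z + x)
  => ( z + x ) == 20
stmt 5: y := z * 6  -- replace 0 occurrence(s) of y with (z * 6)
  => ( z + x ) == 20
stmt 4: y := y * x  -- replace 0 occurrence(s) of y with (y * x)
  => ( z + x ) == 20
stmt 3: x := x + x  -- replace 1 occurrence(s) of x with (x + x)
  => ( z + ( x + x ) ) == 20
stmt 2: y := x * y  -- replace 0 occurrence(s) of y with (x * y)
  => ( z + ( x + x ) ) == 20
stmt 1: x := z + z  -- replace 2 occurrence(s) of x with (z + z)
  => ( z + ( ( z + z ) + ( z + z ) ) ) == 20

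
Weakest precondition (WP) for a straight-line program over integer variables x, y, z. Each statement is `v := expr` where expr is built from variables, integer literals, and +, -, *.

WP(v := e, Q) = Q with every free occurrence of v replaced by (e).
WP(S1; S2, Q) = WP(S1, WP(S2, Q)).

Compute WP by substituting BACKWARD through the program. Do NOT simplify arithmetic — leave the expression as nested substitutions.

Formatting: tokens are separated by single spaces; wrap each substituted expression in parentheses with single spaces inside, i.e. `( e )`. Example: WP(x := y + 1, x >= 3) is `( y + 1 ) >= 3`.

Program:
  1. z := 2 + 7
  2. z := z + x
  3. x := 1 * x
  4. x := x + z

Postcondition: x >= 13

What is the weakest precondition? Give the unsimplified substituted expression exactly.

Answer: ( ( 1 * x ) + ( ( 2 + 7 ) + x ) ) >= 13

Derivation:
post: x >= 13
stmt 4: x := x + z  -- replace 1 occurrence(s) of x with (x + z)
  => ( x + z ) >= 13
stmt 3: x := 1 * x  -- replace 1 occurrence(s) of x with (1 * x)
  => ( ( 1 * x ) + z ) >= 13
stmt 2: z := z + x  -- replace 1 occurrence(s) of z with (z + x)
  => ( ( 1 * x ) + ( z + x ) ) >= 13
stmt 1: z := 2 + 7  -- replace 1 occurrence(s) of z with (2 + 7)
  => ( ( 1 * x ) + ( ( 2 + 7 ) + x ) ) >= 13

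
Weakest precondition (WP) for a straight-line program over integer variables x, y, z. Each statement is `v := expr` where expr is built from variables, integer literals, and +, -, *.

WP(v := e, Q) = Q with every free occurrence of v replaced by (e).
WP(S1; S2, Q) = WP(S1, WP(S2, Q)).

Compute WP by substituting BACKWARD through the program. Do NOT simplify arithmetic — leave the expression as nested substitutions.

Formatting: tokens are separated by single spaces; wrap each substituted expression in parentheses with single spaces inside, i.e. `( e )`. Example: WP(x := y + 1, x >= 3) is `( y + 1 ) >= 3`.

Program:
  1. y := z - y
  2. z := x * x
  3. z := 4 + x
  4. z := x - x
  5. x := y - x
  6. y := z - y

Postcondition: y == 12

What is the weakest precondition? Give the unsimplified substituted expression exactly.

Answer: ( ( x - x ) - ( z - y ) ) == 12

Derivation:
post: y == 12
stmt 6: y := z - y  -- replace 1 occurrence(s) of y with (z - y)
  => ( z - y ) == 12
stmt 5: x := y - x  -- replace 0 occurrence(s) of x with (y - x)
  => ( z - y ) == 12
stmt 4: z := x - x  -- replace 1 occurrence(s) of z with (x - x)
  => ( ( x - x ) - y ) == 12
stmt 3: z := 4 + x  -- replace 0 occurrence(s) of z with (4 + x)
  => ( ( x - x ) - y ) == 12
stmt 2: z := x * x  -- replace 0 occurrence(s) of z with (x * x)
  => ( ( x - x ) - y ) == 12
stmt 1: y := z - y  -- replace 1 occurrence(s) of y with (z - y)
  => ( ( x - x ) - ( z - y ) ) == 12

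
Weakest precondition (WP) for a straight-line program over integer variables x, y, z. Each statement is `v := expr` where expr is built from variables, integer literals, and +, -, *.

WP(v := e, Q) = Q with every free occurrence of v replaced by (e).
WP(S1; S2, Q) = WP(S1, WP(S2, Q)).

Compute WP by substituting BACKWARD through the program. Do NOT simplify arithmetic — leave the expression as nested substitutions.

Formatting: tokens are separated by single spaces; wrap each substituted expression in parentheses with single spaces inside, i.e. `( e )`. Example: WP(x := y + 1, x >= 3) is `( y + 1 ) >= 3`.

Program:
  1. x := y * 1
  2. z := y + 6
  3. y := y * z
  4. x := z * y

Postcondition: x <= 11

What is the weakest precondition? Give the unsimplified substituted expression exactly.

Answer: ( ( y + 6 ) * ( y * ( y + 6 ) ) ) <= 11

Derivation:
post: x <= 11
stmt 4: x := z * y  -- replace 1 occurrence(s) of x with (z * y)
  => ( z * y ) <= 11
stmt 3: y := y * z  -- replace 1 occurrence(s) of y with (y * z)
  => ( z * ( y * z ) ) <= 11
stmt 2: z := y + 6  -- replace 2 occurrence(s) of z with (y + 6)
  => ( ( y + 6 ) * ( y * ( y + 6 ) ) ) <= 11
stmt 1: x := y * 1  -- replace 0 occurrence(s) of x with (y * 1)
  => ( ( y + 6 ) * ( y * ( y + 6 ) ) ) <= 11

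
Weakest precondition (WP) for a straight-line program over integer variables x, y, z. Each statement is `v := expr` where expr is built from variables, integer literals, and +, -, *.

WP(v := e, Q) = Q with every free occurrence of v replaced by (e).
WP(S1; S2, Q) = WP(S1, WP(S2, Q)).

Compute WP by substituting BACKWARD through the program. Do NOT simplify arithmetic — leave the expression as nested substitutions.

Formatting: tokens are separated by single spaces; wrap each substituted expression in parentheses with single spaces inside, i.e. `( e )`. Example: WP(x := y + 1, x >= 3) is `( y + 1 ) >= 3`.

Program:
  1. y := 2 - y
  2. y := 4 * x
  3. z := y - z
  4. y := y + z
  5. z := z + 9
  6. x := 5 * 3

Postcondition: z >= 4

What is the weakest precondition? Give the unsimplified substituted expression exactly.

Answer: ( ( ( 4 * x ) - z ) + 9 ) >= 4

Derivation:
post: z >= 4
stmt 6: x := 5 * 3  -- replace 0 occurrence(s) of x with (5 * 3)
  => z >= 4
stmt 5: z := z + 9  -- replace 1 occurrence(s) of z with (z + 9)
  => ( z + 9 ) >= 4
stmt 4: y := y + z  -- replace 0 occurrence(s) of y with (y + z)
  => ( z + 9 ) >= 4
stmt 3: z := y - z  -- replace 1 occurrence(s) of z with (y - z)
  => ( ( y - z ) + 9 ) >= 4
stmt 2: y := 4 * x  -- replace 1 occurrence(s) of y with (4 * x)
  => ( ( ( 4 * x ) - z ) + 9 ) >= 4
stmt 1: y := 2 - y  -- replace 0 occurrence(s) of y with (2 - y)
  => ( ( ( 4 * x ) - z ) + 9 ) >= 4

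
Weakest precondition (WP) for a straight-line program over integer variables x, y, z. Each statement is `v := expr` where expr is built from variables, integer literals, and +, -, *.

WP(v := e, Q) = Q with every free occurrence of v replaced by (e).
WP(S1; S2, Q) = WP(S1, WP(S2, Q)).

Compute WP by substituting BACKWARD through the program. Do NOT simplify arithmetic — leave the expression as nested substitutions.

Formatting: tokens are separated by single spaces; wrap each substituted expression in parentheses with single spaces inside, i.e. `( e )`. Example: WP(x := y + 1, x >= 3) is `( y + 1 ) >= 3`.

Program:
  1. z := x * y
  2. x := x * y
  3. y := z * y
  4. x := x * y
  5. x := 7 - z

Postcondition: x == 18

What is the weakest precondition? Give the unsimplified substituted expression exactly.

post: x == 18
stmt 5: x := 7 - z  -- replace 1 occurrence(s) of x with (7 - z)
  => ( 7 - z ) == 18
stmt 4: x := x * y  -- replace 0 occurrence(s) of x with (x * y)
  => ( 7 - z ) == 18
stmt 3: y := z * y  -- replace 0 occurrence(s) of y with (z * y)
  => ( 7 - z ) == 18
stmt 2: x := x * y  -- replace 0 occurrence(s) of x with (x * y)
  => ( 7 - z ) == 18
stmt 1: z := x * y  -- replace 1 occurrence(s) of z with (x * y)
  => ( 7 - ( x * y ) ) == 18

Answer: ( 7 - ( x * y ) ) == 18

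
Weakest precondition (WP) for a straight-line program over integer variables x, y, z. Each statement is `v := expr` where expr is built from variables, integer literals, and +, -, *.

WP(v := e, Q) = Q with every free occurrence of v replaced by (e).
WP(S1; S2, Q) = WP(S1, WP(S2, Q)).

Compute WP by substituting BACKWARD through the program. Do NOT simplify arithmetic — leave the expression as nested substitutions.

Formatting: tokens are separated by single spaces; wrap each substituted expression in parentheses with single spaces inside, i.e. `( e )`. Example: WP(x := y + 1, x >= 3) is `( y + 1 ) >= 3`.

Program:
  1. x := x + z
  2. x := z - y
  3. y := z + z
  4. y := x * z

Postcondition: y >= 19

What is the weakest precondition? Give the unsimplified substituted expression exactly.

post: y >= 19
stmt 4: y := x * z  -- replace 1 occurrence(s) of y with (x * z)
  => ( x * z ) >= 19
stmt 3: y := z + z  -- replace 0 occurrence(s) of y with (z + z)
  => ( x * z ) >= 19
stmt 2: x := z - y  -- replace 1 occurrence(s) of x with (z - y)
  => ( ( z - y ) * z ) >= 19
stmt 1: x := x + z  -- replace 0 occurrence(s) of x with (x + z)
  => ( ( z - y ) * z ) >= 19

Answer: ( ( z - y ) * z ) >= 19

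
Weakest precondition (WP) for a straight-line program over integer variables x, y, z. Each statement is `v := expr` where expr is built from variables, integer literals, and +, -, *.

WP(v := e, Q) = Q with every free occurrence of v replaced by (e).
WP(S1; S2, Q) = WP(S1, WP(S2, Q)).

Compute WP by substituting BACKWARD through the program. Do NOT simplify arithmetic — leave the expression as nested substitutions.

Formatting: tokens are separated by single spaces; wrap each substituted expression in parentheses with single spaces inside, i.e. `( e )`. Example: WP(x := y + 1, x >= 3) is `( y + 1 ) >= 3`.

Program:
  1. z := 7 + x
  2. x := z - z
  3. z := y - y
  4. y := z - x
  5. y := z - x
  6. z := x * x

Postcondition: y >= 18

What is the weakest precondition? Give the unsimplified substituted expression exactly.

Answer: ( ( y - y ) - ( ( 7 + x ) - ( 7 + x ) ) ) >= 18

Derivation:
post: y >= 18
stmt 6: z := x * x  -- replace 0 occurrence(s) of z with (x * x)
  => y >= 18
stmt 5: y := z - x  -- replace 1 occurrence(s) of y with (z - x)
  => ( z - x ) >= 18
stmt 4: y := z - x  -- replace 0 occurrence(s) of y with (z - x)
  => ( z - x ) >= 18
stmt 3: z := y - y  -- replace 1 occurrence(s) of z with (y - y)
  => ( ( y - y ) - x ) >= 18
stmt 2: x := z - z  -- replace 1 occurrence(s) of x with (z - z)
  => ( ( y - y ) - ( z - z ) ) >= 18
stmt 1: z := 7 + x  -- replace 2 occurrence(s) of z with (7 + x)
  => ( ( y - y ) - ( ( 7 + x ) - ( 7 + x ) ) ) >= 18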